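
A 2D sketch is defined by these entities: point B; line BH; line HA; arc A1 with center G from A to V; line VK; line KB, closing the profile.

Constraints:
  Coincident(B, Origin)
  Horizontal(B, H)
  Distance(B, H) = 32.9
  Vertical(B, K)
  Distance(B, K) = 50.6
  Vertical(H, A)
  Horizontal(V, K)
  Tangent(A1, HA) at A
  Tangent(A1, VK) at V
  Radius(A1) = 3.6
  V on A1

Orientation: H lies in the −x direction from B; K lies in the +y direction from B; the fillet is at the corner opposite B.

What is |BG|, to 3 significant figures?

55.4

B and K share the same x with |BK| = 50.6 and K on the +y side, so K = (0.00, 50.6). The virtual corner opposite B is at (-32.9, 50.6). Tangency of A1 to HA means the radius GA is perpendicular to HA and the tangent condition forces GV to be normal to VK, with radius 3.6, so the center G sits 3.6 in from both sides at G = (-29.3, 47.0). Then |BG| = |G − B| = 55.4.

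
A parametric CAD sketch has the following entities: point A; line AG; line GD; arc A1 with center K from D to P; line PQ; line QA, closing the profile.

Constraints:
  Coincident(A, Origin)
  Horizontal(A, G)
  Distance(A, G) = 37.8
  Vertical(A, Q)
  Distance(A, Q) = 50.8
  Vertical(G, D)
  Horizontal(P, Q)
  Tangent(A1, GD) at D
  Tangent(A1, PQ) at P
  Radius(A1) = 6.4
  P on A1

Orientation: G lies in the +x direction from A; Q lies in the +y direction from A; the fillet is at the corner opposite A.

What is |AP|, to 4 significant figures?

59.72

A is at the origin; A and G share the same y with |AG| = 37.8 and G on the +x side, so G = (37.80, 0.000). AQ is vertical with |AQ| = 50.8 and Q on the +y side, so Q = (0.000, 50.80). The virtual corner opposite A is at (37.80, 50.80). The tangent condition forces KD to be normal to GD and tangency of A1 to PQ means the radius KP is perpendicular to PQ, with radius 6.4, so the center K sits 6.4 in from both sides at K = (31.40, 44.40). That places the tangent points at D = (37.80, 44.40) on GD and P = (31.40, 50.80) on PQ. Then |AP| = |P − A| = 59.72.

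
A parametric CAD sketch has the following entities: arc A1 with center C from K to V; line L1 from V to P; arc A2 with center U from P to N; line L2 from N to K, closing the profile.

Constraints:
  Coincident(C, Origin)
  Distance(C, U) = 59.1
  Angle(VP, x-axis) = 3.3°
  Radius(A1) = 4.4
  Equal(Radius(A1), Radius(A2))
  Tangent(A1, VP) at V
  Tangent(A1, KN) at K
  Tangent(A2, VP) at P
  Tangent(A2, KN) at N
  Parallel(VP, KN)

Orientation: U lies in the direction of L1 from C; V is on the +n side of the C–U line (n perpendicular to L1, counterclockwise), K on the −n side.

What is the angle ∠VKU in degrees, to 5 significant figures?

85.742°

The slot axis is L1's direction at 3.3°, so u = (cos 3.3°, sin 3.3°) = (0.99834, 0.057564) and n = (−sin 3.3°, cos 3.3°) = (-0.057564, 0.99834). C is at the origin and U lies 59.1 along u from C, so U = 59.1·u = (59.002, 3.4020). Tangency of A1 to both parallel lines with radius 4.4 puts V and K at C ± 4.4·n: V = (-0.25328, 4.3927), K = (0.25328, -4.3927). Then cos ∠VKU = KV·KU / (|KV||KU|), giving 85.742°.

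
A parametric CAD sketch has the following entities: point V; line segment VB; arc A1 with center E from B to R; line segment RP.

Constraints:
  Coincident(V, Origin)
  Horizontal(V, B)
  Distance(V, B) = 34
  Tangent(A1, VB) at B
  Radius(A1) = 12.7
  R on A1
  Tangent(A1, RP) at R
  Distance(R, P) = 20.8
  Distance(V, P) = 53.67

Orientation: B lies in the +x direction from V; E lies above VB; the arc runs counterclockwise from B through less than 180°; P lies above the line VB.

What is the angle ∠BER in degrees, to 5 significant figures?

108.67°

Checks: |EB| = 12.70 ✓; |ER| = 12.70 ✓; ∠(ER, RP) = 90.00° ✓; |RP| = 20.80 ✓; |VP| = 53.67 ✓.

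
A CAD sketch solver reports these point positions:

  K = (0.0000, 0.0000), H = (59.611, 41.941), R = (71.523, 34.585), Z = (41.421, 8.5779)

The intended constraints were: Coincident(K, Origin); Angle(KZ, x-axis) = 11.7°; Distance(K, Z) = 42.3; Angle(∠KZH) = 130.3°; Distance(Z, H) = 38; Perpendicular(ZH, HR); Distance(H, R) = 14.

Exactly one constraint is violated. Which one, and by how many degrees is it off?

Perpendicular(ZH, HR) — off by 3.10°.

K = (0.00, 0.00) ✓; KZ at 11.70° ✓; |KZ| = 42.30 ✓; ∠KZH = 130.3° ✓; |ZH| = 38.00 ✓; ∠(ZH, HR) = 93.10° ✗; |HR| = 14.00 ✓.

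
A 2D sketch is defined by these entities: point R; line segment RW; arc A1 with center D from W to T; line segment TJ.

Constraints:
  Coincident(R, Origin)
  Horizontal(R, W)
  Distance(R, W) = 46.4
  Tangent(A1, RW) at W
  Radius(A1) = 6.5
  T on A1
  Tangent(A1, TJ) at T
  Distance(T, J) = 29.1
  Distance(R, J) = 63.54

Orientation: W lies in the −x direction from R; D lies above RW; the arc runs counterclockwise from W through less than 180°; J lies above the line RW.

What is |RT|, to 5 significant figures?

41.521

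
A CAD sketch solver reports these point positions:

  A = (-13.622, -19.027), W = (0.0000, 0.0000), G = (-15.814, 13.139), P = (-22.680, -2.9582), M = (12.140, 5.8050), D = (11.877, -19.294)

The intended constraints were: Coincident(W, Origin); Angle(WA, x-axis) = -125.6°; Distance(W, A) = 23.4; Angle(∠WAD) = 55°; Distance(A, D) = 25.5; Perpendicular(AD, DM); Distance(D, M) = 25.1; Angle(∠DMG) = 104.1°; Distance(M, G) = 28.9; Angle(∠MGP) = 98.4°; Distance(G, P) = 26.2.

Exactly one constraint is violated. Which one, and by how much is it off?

Distance(G, P) = 26.2 — off by 8.70.

W = (0.00, 0.00) ✓; WA at -125.6° ✓; |WA| = 23.40 ✓; ∠WAD = 55.00° ✓; |AD| = 25.50 ✓; ∠(AD, DM) = 90.00° ✓; |DM| = 25.10 ✓; ∠DMG = 104.1° ✓; |MG| = 28.90 ✓; ∠MGP = 98.40° ✓; |GP| = 17.50 ✗.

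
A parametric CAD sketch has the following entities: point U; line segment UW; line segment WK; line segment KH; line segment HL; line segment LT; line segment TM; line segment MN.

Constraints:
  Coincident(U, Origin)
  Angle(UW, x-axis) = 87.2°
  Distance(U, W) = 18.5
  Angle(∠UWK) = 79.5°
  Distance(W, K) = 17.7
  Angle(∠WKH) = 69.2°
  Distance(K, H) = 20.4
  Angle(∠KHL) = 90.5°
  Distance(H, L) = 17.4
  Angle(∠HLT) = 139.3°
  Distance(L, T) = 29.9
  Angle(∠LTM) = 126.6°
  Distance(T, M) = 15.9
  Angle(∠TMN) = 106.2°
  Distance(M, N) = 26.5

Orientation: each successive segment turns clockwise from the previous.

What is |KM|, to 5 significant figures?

41.872

∠HLT = 139.3° gives LT at 105.70° from the x-axis; with |LT| = 29.9, T = (-15.892, 35.927). ∠LTM = 126.6° gives TM at 52.300° from the x-axis; with |TM| = 15.9, M = (-6.1686, 48.508). Then |KM| = |M − K| = 41.872.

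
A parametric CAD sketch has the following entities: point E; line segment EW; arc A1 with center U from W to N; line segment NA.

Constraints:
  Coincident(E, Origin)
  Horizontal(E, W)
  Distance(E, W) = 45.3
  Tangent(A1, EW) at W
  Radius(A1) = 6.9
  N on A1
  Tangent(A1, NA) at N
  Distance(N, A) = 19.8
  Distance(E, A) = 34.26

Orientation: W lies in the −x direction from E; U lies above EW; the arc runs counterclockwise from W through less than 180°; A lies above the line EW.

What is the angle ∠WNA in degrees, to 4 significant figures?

152.4°

E is at the origin; E and W share the same y with |EW| = 45.3 and W on the −x side, so W = (-45.30, 0.000). Since A1 is tangent to EW there, UW ⟂ EW, so U = W + (0, 6.9) = (-45.30, 6.900). Since UN ⟂ NA (tangency), |UA| = √(6.9² + 19.8²) = 20.97 regardless of where N sits on A1. So A lies on both circle(E, 34.26) and circle(U, 20.97); the above-EW intersection is A = (-28.35, 19.24). N is the foot of the tangent from A: N = (-39.63, 2.968).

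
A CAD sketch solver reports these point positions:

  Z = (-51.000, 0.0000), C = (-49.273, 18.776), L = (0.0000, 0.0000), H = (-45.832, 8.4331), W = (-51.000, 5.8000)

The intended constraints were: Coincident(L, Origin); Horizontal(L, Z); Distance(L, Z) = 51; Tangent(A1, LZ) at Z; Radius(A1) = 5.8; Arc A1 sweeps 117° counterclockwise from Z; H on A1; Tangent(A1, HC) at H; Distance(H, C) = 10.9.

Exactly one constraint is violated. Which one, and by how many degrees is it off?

Tangent(A1, HC) at H — off by 8.60°.

L = (0.00, 0.00) ✓; L.y = 0.00, Z.y = 0.00 ✓; |LZ| = 51.00 ✓; ∠(WZ, ZL) = 90.00° ✓; |WZ| = 5.800 ✓; bearing(W→H) − bearing(W→Z) = 117.0° ✓; |WH| = 5.800 ✓; ∠(WH, HC) = 98.60° ✗; |HC| = 10.90 ✓.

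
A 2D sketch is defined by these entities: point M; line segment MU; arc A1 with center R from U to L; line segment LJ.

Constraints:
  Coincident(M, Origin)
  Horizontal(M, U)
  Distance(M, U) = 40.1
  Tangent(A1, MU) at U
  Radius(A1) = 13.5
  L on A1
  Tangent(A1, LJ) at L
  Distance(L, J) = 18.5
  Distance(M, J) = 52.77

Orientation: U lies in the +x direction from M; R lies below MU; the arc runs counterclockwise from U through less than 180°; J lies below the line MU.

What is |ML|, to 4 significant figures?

35.22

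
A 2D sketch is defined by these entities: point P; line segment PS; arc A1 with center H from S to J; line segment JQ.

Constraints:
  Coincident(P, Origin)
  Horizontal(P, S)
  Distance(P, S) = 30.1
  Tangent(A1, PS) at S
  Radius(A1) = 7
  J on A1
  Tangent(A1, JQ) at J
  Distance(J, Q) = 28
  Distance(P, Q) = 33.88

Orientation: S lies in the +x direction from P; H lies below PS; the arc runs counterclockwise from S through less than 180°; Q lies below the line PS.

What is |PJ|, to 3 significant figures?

24.0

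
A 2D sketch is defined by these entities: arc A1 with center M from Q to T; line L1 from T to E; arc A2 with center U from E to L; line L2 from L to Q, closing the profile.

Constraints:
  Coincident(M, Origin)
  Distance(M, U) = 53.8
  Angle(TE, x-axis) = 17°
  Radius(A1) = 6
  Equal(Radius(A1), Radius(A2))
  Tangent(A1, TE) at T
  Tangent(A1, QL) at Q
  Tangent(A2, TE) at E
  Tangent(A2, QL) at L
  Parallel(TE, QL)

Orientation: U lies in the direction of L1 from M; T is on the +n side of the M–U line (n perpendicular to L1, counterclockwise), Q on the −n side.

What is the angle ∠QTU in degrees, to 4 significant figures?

83.64°

The slot axis is L1's direction at 17.0°, so u = (cos 17.0°, sin 17.0°) = (0.9563, 0.2924) and n = (−sin 17.0°, cos 17.0°) = (-0.2924, 0.9563). M is at the origin and U lies 53.8 along u from M, so U = 53.8·u = (51.45, 15.73). Tangency of A1 to both parallel lines with radius 6.0 puts T and Q at M ± 6.0·n: T = (-1.754, 5.738), Q = (1.754, -5.738). Then cos ∠QTU = TQ·TU / (|TQ||TU|), giving 83.64°.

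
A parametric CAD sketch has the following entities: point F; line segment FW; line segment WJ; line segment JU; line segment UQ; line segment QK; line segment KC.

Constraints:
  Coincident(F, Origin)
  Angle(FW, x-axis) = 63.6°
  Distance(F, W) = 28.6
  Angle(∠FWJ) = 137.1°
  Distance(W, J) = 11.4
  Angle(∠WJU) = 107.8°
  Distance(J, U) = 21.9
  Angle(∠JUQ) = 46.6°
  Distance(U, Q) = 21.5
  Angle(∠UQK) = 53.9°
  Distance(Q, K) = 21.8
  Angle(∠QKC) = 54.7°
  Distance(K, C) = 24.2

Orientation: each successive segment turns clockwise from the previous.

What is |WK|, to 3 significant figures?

17.9

F is at the origin; FW runs at 63.6° with length 28.6, so W = (12.7, 25.6). ∠FWJ = 137.1° gives WJ at 20.7° from the x-axis; with |WJ| = 11.4, J = (23.4, 29.6). ∠WJU = 107.8° gives JU at -51.5° from the x-axis; with |JU| = 21.9, U = (37.0, 12.5). ∠JUQ = 46.6° gives UQ at 175° from the x-axis; with |UQ| = 21.5, Q = (15.6, 14.3). ∠UQK = 53.9° gives QK at 49.0° from the x-axis; with |QK| = 21.8, K = (29.9, 30.8). Then |WK| = |K − W| = 17.9.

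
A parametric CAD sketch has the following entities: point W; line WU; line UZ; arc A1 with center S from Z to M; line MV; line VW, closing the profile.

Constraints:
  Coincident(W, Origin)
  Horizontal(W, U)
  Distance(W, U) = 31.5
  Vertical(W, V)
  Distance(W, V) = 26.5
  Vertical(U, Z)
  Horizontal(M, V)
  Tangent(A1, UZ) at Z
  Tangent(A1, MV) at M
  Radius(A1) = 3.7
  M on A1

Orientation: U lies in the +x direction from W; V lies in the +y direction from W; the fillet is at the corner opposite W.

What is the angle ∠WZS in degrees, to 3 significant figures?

35.9°

The virtual corner opposite W is at (31.5, 26.5). Tangency of A1 to UZ means the radius SZ is perpendicular to UZ and A1 meets MV tangentially, so SM is at right angles to MV, with radius 3.7, so the center S sits 3.7 in from both sides at S = (27.8, 22.8). That places the tangent points at Z = (31.5, 22.8) on UZ and M = (27.8, 26.5) on MV. Then cos ∠WZS = ZW·ZS / (|ZW||ZS|), giving 35.9°.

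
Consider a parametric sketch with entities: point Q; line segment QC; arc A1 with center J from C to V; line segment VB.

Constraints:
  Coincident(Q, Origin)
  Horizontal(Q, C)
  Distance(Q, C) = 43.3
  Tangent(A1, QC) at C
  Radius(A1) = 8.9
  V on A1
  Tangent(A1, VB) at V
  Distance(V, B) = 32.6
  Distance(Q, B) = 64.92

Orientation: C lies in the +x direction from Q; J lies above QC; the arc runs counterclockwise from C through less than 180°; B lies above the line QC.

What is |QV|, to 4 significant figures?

53.05

Checks: |JV| = 8.900 ✓; ∠(JV, VB) = 90.00° ✓; |VB| = 32.60 ✓; |QB| = 64.92 ✓.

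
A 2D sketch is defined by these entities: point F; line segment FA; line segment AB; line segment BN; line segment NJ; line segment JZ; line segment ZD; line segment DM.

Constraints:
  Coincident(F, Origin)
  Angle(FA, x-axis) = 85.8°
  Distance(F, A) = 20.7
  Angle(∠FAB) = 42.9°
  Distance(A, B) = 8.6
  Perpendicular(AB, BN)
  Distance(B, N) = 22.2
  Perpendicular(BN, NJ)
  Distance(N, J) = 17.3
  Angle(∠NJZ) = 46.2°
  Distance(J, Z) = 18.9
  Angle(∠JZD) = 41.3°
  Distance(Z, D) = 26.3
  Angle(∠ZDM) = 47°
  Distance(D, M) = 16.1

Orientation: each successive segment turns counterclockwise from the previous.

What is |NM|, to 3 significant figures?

16.7

F is at the origin; FA runs at 85.8° with length 20.7, so A = (1.52, 20.6). ∠FAB = 42.9° gives AB at -137° from the x-axis; with |AB| = 8.6, B = (-4.78, 14.8). AB is perpendicular to BN, so BN runs at -47.1°; with |BN| = 22.2, N = (10.3, -1.47). BN is perpendicular to NJ, so NJ runs at 42.9°; with |NJ| = 17.3, J = (23.0, 10.3). ∠NJZ = 46.2° gives JZ at 177° from the x-axis; with |JZ| = 18.9, Z = (4.13, 11.4). ∠JZD = 41.3° gives ZD at -44.6° from the x-axis; with |ZD| = 26.3, D = (22.9, -7.07). ∠ZDM = 47.0° gives DM at 88.4° from the x-axis; with |DM| = 16.1, M = (23.3, 9.02). Then |NM| = |M − N| = 16.7.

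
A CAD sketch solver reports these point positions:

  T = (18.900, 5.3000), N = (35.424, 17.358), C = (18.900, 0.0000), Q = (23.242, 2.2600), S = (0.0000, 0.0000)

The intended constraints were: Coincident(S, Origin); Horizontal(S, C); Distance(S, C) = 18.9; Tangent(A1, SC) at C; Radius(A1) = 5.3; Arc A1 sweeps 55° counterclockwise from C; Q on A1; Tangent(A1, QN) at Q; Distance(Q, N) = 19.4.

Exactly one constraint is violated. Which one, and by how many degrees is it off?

Tangent(A1, QN) at Q — off by 3.90°.

S = (0.00, 0.00) ✓; S.y = 0.00, C.y = 0.00 ✓; |SC| = 18.90 ✓; ∠(TC, CS) = 90.00° ✓; |TC| = 5.300 ✓; bearing(T→Q) − bearing(T→C) = 55.00° ✓; |TQ| = 5.300 ✓; ∠(TQ, QN) = 93.90° ✗; |QN| = 19.40 ✓.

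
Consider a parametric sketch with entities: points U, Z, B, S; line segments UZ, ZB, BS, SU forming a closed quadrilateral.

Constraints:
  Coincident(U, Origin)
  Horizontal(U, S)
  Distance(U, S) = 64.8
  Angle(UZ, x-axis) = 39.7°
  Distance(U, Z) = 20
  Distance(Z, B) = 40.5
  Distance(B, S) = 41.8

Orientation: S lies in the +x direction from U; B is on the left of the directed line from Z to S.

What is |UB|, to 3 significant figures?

60.5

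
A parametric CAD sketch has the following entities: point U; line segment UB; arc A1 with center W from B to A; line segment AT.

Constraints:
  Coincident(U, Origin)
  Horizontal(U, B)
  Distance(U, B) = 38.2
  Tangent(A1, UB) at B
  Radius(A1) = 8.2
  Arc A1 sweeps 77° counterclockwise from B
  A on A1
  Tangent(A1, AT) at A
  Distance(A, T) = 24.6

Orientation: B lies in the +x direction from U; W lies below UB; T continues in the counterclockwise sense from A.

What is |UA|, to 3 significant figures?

30.9

U is at the origin; U and B share the same y with |UB| = 38.2 and B on the +x side, so B = (38.2, 0.00). The tangent condition forces WB to be normal to UB, so W = B + (0, -8.2) = (38.2, -8.20). On A1, B sits at bearing 90° from W; a 77° counterclockwise sweep puts A at bearing 167°, so A = W + 8.2·(cos 167°, sin 167°) = (30.2, -6.36). Then |UA| = |A − U| = 30.9.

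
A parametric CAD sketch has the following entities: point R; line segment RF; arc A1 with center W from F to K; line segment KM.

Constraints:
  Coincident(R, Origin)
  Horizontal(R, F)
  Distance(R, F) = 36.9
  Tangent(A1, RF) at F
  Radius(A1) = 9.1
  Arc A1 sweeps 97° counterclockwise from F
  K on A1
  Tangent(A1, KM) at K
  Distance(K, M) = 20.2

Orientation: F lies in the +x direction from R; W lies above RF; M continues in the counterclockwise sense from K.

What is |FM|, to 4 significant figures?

30.96

R is at the origin; RF is horizontal with |RF| = 36.9 and F on the +x side, so F = (36.90, 0.000). A1 meets RF tangentially, so WF is at right angles to RF, so W = F + (0, 9.1) = (36.90, 9.100). On A1, F sits at bearing -90° from W; a 97° counterclockwise sweep puts K at bearing 7°, so K = W + 9.1·(cos 7°, sin 7°) = (45.93, 10.21). The tangent condition forces WK to be normal to KM, so KM runs along (−sin 7°, cos 7°); with |KM| = 20.2, M = (43.47, 30.26). Then |FM| = |M − F| = 30.96.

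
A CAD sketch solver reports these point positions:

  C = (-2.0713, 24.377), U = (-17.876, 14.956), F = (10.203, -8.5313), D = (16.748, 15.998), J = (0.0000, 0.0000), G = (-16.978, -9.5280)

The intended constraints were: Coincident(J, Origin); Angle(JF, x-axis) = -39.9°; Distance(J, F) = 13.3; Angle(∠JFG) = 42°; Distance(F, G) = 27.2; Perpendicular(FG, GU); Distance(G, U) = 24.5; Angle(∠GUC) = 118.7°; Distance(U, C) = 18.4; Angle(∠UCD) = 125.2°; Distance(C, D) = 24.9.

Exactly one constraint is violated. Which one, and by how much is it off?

Distance(C, D) = 24.9 — off by 4.30.

J = (0.00, 0.00) ✓; JF at -39.90° ✓; |JF| = 13.30 ✓; ∠JFG = 42.00° ✓; |FG| = 27.20 ✓; ∠(FG, GU) = 90.00° ✓; |GU| = 24.50 ✓; ∠GUC = 118.7° ✓; |UC| = 18.40 ✓; ∠UCD = 125.2° ✓; |CD| = 20.60 ✗.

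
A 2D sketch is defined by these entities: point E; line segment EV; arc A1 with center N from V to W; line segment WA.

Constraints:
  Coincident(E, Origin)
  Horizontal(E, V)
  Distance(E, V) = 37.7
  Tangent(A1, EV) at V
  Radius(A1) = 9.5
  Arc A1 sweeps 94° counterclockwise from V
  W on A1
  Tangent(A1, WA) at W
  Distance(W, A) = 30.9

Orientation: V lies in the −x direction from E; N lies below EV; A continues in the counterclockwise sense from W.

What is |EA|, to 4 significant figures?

60.88

E is at the origin; EV is horizontal with |EV| = 37.7 and V on the −x side, so V = (-37.70, 0.000). Tangency of A1 to EV means the radius NV is perpendicular to EV, so N = V + (0, -9.5) = (-37.70, -9.500). On A1, V sits at bearing 90° from N; a 94° counterclockwise sweep puts W at bearing 184°, so W = N + 9.5·(cos 184°, sin 184°) = (-47.18, -10.16). Since A1 is tangent to WA there, NW ⟂ WA, so WA runs along (−sin 184°, cos 184°); with |WA| = 30.9, A = (-45.02, -40.99). Then |EA| = |A − E| = 60.88.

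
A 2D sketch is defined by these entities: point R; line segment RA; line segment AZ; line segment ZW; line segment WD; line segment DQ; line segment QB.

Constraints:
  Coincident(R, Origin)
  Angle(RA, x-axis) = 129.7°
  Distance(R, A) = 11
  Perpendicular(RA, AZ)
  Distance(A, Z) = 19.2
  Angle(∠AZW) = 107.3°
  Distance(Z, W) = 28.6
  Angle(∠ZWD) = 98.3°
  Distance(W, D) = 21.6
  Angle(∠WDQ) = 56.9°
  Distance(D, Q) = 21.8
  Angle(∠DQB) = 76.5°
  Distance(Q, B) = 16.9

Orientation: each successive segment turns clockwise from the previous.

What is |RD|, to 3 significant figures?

26.9

∠AZW = 107.3° gives ZW at -33.0° from the x-axis; with |ZW| = 28.6, W = (31.7, 5.15). ∠ZWD = 98.3° gives WD at -115° from the x-axis; with |WD| = 21.6, D = (22.7, -14.5). Then |RD| = |D − R| = 26.9.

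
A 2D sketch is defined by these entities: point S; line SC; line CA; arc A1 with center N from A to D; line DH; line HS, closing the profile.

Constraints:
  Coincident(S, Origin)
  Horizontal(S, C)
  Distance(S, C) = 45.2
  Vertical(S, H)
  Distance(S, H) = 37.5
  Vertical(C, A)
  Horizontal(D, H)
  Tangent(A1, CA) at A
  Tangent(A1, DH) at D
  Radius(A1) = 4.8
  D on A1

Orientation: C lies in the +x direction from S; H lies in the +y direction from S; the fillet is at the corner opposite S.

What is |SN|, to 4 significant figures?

51.98

S is at the origin; S and C share the same y with |SC| = 45.2 and C on the +x side, so C = (45.20, 0.000). S and H share the same x with |SH| = 37.5 and H on the +y side, so H = (0.000, 37.50). The virtual corner opposite S is at (45.20, 37.50). Since A1 is tangent to CA there, NA ⟂ CA and the tangent condition forces ND to be normal to DH, with radius 4.8, so the center N sits 4.8 in from both sides at N = (40.40, 32.70). Then |SN| = |N − S| = 51.98.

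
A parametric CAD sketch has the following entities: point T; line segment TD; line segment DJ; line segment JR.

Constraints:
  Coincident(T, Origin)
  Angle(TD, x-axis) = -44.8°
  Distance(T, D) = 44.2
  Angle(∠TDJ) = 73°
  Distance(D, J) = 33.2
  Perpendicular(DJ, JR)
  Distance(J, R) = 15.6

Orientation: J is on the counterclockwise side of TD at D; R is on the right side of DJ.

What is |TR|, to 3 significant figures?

61.3

∠TDJ = 73.0°, so DJ runs at -44.8° + (180° − 73.0°) = 62.2° from the x-axis; with |DJ| = 33.2, J = D + 33.2·(cos 62.2°, sin 62.2°) = (46.8, -1.78). DJ ⟂ JR; with |JR| = 15.6 on the right of DJ, R = J + 15.6·(0.885, -0.466) = (60.6, -9.05). Then |TR| = |R − T| = 61.3.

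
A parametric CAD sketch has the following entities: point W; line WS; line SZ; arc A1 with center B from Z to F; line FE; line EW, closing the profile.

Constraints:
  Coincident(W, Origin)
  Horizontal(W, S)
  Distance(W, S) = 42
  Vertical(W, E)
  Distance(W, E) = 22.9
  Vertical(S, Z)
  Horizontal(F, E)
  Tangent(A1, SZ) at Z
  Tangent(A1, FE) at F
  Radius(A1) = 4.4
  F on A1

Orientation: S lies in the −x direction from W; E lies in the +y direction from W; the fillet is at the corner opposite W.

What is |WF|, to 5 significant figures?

44.025

W is at the origin; W and S share the same y with |WS| = 42.0 and S on the −x side, so S = (-42.000, 0.0000). W and E share the same x with |WE| = 22.9 and E on the +y side, so E = (0.0000, 22.900). The virtual corner opposite W is at (-42.000, 22.900). A1 meets SZ tangentially, so BZ is at right angles to SZ and A1 meets FE tangentially, so BF is at right angles to FE, with radius 4.4, so the center B sits 4.4 in from both sides at B = (-37.600, 18.500). That places the tangent points at Z = (-42.000, 18.500) on SZ and F = (-37.600, 22.900) on FE. Then |WF| = |F − W| = 44.025.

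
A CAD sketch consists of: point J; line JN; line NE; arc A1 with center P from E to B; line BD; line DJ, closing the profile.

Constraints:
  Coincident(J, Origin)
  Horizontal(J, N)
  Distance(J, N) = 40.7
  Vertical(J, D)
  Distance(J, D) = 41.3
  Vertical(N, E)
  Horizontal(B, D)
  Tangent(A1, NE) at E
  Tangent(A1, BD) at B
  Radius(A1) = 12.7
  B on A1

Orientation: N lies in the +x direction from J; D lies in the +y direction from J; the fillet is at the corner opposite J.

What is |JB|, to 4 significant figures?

49.90

The virtual corner opposite J is at (40.70, 41.30). The tangent condition forces PE to be normal to NE and tangency of A1 to BD means the radius PB is perpendicular to BD, with radius 12.7, so the center P sits 12.7 in from both sides at P = (28.00, 28.60). That places the tangent points at E = (40.70, 28.60) on NE and B = (28.00, 41.30) on BD. Then |JB| = |B − J| = 49.90.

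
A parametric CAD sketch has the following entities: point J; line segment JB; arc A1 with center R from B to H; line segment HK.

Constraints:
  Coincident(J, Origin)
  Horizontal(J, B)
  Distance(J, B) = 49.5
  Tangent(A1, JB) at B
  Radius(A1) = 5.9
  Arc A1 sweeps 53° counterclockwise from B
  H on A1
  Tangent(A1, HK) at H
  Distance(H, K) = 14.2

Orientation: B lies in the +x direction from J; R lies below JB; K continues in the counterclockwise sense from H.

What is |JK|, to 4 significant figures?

38.74

J is at the origin; J and B share the same y with |JB| = 49.5 and B on the +x side, so B = (49.50, 0.000). Tangency of A1 to JB means the radius RB is perpendicular to JB, so R = B + (0, -5.9) = (49.50, -5.900). On A1, B sits at bearing 90° from R; a 53° counterclockwise sweep puts H at bearing 143°, so H = R + 5.9·(cos 143°, sin 143°) = (44.79, -2.349). Since A1 is tangent to HK there, RH ⟂ HK, so HK runs along (−sin 143°, cos 143°); with |HK| = 14.2, K = (36.24, -13.69). Then |JK| = |K − J| = 38.74.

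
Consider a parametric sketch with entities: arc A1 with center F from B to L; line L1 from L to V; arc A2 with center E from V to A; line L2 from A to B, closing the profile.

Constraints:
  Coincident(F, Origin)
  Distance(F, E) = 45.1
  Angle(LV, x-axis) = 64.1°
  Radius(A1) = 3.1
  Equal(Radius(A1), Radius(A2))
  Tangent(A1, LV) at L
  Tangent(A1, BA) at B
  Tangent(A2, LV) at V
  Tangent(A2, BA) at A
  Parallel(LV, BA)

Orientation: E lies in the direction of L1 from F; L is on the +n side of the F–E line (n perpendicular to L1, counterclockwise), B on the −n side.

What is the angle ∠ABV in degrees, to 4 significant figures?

7.828°

The slot axis is L1's direction at 64.1°, so u = (cos 64.1°, sin 64.1°) = (0.4368, 0.8996) and n = (−sin 64.1°, cos 64.1°) = (-0.8996, 0.4368). F is at the origin and E lies 45.1 along u from F, so E = 45.1·u = (19.70, 40.57). Tangency of A1 to both parallel lines with radius 3.1 puts L and B at F ± 3.1·n: L = (-2.789, 1.354), B = (2.789, -1.354). Equal radii place V and A the same way about E: V = E + 3.1·n = (16.91, 41.92), A = E − 3.1·n = (22.49, 39.22). Then cos ∠ABV = BA·BV / (|BA||BV|), giving 7.828°.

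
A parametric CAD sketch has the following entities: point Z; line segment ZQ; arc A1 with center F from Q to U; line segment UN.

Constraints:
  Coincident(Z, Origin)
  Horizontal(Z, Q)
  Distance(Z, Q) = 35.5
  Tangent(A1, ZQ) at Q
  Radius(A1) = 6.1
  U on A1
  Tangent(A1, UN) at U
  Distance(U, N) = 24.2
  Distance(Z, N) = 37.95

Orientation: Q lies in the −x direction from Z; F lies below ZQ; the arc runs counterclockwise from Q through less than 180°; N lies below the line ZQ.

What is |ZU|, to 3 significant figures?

41.4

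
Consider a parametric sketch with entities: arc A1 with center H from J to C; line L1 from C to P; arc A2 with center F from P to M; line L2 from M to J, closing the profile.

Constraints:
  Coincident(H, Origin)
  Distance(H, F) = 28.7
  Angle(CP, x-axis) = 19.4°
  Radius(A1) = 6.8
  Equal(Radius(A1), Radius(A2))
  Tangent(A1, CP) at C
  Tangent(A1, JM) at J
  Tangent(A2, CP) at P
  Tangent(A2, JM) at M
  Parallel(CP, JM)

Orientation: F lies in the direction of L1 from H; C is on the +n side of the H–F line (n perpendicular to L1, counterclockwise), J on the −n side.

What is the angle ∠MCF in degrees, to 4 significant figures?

12.03°

The slot axis is L1's direction at 19.4°, so u = (cos 19.4°, sin 19.4°) = (0.9432, 0.3322) and n = (−sin 19.4°, cos 19.4°) = (-0.3322, 0.9432). H is at the origin and F lies 28.7 along u from H, so F = 28.7·u = (27.07, 9.533). Tangency of A1 to both parallel lines with radius 6.8 puts C and J at H ± 6.8·n: C = (-2.259, 6.414), J = (2.259, -6.414). Equal radii place P and M the same way about F: P = F + 6.8·n = (24.81, 15.95), M = F − 6.8·n = (29.33, 3.119). Then cos ∠MCF = CM·CF / (|CM||CF|), giving 12.03°.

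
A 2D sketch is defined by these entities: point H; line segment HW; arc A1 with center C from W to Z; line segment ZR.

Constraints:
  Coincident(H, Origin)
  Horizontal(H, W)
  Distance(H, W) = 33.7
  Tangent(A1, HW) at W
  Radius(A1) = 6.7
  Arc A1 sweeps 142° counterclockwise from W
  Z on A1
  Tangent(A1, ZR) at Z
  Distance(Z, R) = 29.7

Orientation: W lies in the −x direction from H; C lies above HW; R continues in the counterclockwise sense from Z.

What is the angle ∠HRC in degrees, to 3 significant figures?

21.0°

On A1, W sits at bearing -90° from C; a 142° counterclockwise sweep puts Z at bearing 52°, so Z = C + 6.7·(cos 52°, sin 52°) = (-29.6, 12.0). A1 meets ZR tangentially, so CZ is at right angles to ZR, so ZR runs along (−sin 52°, cos 52°); with |ZR| = 29.7, R = (-53.0, 30.3). Then cos ∠HRC = RH·RC / (|RH||RC|), giving 21.0°.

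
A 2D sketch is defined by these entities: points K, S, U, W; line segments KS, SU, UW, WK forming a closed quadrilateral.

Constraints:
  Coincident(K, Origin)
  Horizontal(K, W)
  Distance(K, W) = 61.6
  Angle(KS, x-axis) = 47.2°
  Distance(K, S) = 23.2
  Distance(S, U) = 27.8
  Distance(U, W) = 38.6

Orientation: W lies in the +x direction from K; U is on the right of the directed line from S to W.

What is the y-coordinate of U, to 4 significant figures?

-9.473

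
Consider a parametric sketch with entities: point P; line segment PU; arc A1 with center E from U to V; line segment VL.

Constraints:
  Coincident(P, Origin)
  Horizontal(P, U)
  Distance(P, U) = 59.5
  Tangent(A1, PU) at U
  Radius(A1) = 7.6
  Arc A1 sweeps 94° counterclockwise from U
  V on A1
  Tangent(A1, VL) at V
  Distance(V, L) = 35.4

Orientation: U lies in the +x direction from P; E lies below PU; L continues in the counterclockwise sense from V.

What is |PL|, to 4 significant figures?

69.61

On A1, U sits at bearing 90° from E; a 94° counterclockwise sweep puts V at bearing 184°, so V = E + 7.6·(cos 184°, sin 184°) = (51.92, -8.130). Since A1 is tangent to VL there, EV ⟂ VL, so VL runs along (−sin 184°, cos 184°); with |VL| = 35.4, L = (54.39, -43.44). Then |PL| = |L − P| = 69.61.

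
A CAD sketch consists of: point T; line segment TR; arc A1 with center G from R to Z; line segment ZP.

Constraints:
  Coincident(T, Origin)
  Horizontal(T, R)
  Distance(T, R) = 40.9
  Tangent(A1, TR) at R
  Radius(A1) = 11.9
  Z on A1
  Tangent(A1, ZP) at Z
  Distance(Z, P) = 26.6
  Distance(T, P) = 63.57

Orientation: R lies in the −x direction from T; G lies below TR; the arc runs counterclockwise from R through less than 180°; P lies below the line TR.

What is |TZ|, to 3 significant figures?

54.4

T is at the origin; T and R share the same y with |TR| = 40.9 and R on the −x side, so R = (-40.9, 0.00). Tangency of A1 to TR means the radius GR is perpendicular to TR, so G = R + (0, -11.9) = (-40.9, -11.9). Since GZ ⟂ ZP (tangency), |GP| = √(11.9² + 26.6²) = 29.1 regardless of where Z sits on A1. So P lies on both circle(T, 63.57) and circle(G, 29.1); the below-TR intersection is P = (-49.7, -39.7). Z is the foot of the tangent from P: Z = (-52.7, -13.3).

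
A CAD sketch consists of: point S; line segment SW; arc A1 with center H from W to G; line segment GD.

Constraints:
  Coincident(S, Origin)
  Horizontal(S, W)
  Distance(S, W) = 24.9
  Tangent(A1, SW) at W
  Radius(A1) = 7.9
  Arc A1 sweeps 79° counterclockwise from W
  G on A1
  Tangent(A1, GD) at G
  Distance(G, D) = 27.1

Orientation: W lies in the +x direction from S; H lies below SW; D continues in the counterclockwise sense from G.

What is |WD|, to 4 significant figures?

35.44

S is at the origin; S and W share the same y with |SW| = 24.9 and W on the +x side, so W = (24.90, 0.000). Since A1 is tangent to SW there, HW ⟂ SW, so H = W + (0, -7.9) = (24.90, -7.900). On A1, W sits at bearing 90° from H; a 79° counterclockwise sweep puts G at bearing 169°, so G = H + 7.9·(cos 169°, sin 169°) = (17.15, -6.393). The tangent condition forces HG to be normal to GD, so GD runs along (−sin 169°, cos 169°); with |GD| = 27.1, D = (11.97, -32.99). Then |WD| = |D − W| = 35.44.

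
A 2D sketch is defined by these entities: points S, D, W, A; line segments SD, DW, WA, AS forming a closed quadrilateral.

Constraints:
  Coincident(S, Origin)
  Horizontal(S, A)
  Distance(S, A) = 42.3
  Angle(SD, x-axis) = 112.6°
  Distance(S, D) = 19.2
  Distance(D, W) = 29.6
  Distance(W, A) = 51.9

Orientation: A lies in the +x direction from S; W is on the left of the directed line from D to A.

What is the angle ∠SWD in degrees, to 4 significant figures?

23.07°

S is at the origin; SA is horizontal with |SA| = 42.3 and A in +x, so A = (42.3, 0). SD runs at 112.6° with |SD| = 19.2, so D = (-7.378, 17.73). W is determined by |DW| = 29.6 and |WA| = 51.9 together: it lies at the intersection of circle(D, 29.6) and circle(A, 51.9). With |DA| = 52.75, the foot of the radical line on DA is 9.145 from D and the perpendicular offset is √(29.6² − 9.145²) = 28.15. Taking the left-of-DA solution: W = (10.70, 41.17).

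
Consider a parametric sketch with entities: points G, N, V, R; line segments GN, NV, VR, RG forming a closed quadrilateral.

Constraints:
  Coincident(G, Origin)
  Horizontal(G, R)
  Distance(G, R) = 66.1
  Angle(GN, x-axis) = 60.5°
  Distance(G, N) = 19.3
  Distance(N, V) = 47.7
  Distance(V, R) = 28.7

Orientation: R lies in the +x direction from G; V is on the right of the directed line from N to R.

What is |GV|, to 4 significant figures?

46.33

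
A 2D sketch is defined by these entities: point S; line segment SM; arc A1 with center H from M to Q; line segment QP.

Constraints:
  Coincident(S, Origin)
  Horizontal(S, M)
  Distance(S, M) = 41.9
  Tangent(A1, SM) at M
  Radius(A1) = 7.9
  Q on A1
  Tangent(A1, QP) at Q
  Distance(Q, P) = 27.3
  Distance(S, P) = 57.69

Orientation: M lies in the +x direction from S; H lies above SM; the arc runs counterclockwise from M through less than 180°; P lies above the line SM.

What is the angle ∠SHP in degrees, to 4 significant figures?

106.8°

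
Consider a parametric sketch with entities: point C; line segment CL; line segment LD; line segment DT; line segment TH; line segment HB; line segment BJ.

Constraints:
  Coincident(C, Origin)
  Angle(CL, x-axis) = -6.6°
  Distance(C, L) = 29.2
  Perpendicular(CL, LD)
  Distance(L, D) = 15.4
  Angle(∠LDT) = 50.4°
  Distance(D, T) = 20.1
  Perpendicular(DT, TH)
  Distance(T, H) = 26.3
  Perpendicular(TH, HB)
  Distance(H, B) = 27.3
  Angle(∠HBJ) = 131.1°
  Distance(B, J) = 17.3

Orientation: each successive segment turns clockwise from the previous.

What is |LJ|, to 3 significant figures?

28.4

TH ⟂ HB, so HB runs at -46.2°; with |HB| = 27.3, B = (51.2, -5.65). ∠HBJ = 131.1° gives BJ at -95.1° from the x-axis; with |BJ| = 17.3, J = (49.7, -22.9). Then |LJ| = |J − L| = 28.4.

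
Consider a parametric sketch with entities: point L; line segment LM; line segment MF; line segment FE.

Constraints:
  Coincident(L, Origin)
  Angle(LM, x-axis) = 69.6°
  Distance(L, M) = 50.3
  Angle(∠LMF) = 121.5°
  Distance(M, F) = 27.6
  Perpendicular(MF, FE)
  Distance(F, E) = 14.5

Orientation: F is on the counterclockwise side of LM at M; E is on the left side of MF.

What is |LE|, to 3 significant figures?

60.9

∠LMF = 121.5°, so MF runs at 69.6° + (180° − 121.5°) = 128° from the x-axis; with |MF| = 27.6, F = M + 27.6·(cos 128°, sin 128°) = (0.503, 68.9). The perpendicularity gives FE at right angles to MF; with |FE| = 14.5 on the left of MF, E = F + 14.5·(-0.787, -0.617) = (-10.9, 59.9). Then |LE| = |E − L| = 60.9.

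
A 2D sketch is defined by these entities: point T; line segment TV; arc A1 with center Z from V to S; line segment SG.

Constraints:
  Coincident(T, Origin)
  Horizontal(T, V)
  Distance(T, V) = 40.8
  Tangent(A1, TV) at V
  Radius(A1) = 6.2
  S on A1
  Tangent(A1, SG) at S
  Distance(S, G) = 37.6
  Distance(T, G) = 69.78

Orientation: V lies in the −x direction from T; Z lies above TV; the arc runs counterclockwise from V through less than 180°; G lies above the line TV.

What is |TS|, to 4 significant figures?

36.93

Checks: |ZS| = 6.200 ✓; ∠(ZS, SG) = 90.00° ✓; |SG| = 37.60 ✓; |TG| = 69.78 ✓.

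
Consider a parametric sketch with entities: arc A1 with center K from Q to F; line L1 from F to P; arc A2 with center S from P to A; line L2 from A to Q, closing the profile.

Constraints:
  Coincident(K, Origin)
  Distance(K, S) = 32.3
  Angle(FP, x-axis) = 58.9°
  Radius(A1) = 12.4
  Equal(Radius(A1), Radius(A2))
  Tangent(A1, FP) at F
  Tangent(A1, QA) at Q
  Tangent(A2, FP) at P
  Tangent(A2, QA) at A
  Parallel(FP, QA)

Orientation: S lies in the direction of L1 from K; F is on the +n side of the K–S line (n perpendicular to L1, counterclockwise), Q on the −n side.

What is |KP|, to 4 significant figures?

34.60

The slot axis is L1's direction at 58.9°, so u = (cos 58.9°, sin 58.9°) = (0.5165, 0.8563) and n = (−sin 58.9°, cos 58.9°) = (-0.8563, 0.5165). K is at the origin and S lies 32.3 along u from K, so S = 32.3·u = (16.68, 27.66). Tangency of A1 to both parallel lines with radius 12.4 puts F and Q at K ± 12.4·n: F = (-10.62, 6.405), Q = (10.62, -6.405). Equal radii place P and A the same way about S: P = S + 12.4·n = (6.066, 34.06), A = S − 12.4·n = (27.30, 21.25). Then |KP| = |P − K| = 34.60.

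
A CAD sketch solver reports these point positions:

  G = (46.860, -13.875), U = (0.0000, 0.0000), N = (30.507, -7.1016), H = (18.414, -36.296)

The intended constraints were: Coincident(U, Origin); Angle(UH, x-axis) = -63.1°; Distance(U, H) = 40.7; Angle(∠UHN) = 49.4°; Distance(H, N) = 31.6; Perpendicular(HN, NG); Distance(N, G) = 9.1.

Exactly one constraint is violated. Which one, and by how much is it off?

Distance(N, G) = 9.1 — off by 8.60.

U = (0.00, 0.00) ✓; UH at -63.10° ✓; |UH| = 40.70 ✓; ∠UHN = 49.40° ✓; |HN| = 31.60 ✓; ∠(HN, NG) = 90.00° ✓; |NG| = 17.70 ✗.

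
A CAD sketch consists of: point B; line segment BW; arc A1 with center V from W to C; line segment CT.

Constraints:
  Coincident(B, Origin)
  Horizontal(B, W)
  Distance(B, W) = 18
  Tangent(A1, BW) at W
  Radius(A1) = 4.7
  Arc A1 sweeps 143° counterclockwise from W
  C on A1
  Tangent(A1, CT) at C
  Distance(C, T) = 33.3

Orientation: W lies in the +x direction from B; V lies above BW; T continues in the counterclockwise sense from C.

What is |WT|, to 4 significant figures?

37.10

B is at the origin; BW is horizontal with |BW| = 18.0 and W on the +x side, so W = (18.00, 0.000). The tangent condition forces VW to be normal to BW, so V = W + (0, 4.7) = (18.00, 4.700). On A1, W sits at bearing -90° from V; a 143° counterclockwise sweep puts C at bearing 53°, so C = V + 4.7·(cos 53°, sin 53°) = (20.83, 8.454). The tangent condition forces VC to be normal to CT, so CT runs along (−sin 53°, cos 53°); with |CT| = 33.3, T = (-5.766, 28.49). Then |WT| = |T − W| = 37.10.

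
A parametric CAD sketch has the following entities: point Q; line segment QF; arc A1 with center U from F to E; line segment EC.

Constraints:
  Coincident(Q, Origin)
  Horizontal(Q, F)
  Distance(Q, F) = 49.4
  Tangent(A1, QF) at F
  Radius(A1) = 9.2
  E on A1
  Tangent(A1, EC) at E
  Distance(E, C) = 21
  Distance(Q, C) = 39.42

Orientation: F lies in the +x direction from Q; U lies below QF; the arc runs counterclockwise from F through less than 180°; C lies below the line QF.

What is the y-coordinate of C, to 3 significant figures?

-23.6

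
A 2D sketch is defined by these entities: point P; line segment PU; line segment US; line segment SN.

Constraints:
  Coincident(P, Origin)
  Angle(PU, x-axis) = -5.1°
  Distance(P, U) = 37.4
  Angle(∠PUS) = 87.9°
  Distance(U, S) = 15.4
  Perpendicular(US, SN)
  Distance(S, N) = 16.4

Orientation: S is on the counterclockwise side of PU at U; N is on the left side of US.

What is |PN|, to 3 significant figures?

25.2

∠PUS = 87.9°, so US runs at -5.1° + (180° − 87.9°) = 87.0° from the x-axis; with |US| = 15.4, S = U + 15.4·(cos 87.0°, sin 87.0°) = (38.1, 12.1). US ⟂ SN; with |SN| = 16.4 on the left of US, N = S + 16.4·(-0.999, 0.0523) = (21.7, 12.9). Then |PN| = |N − P| = 25.2.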